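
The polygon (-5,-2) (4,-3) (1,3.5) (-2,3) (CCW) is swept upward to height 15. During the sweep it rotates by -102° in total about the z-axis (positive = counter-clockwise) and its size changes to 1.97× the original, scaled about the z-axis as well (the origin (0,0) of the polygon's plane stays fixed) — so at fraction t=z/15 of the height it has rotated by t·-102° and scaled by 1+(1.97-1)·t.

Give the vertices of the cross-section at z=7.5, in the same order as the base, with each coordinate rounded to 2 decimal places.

Cross-section at z=7.5: (-6.98,3.90) (0.28,-7.42) (4.97,2.12) (1.59,5.11)

t = z/height = 7.5/15 = 0.5
s = 1 + (scale-1)·z/height = 1 + (1.97-1)·7.5/15 = 1.485000
θ = twist·z/height = -102°·7.5/15 = -51.0000° = -0.890118 rad
cos θ = 0.629320, sin θ = -0.777146 (intermediates below are computed at full precision and shown rounded to 5 d.p.)
v1: (-5,-2) → rotate → (-4.70089,2.62709) → ×s → (-6.98083,3.90123) → (-6.98,3.90)
v2: (4,-3) → rotate → (0.18584,-4.99655) → ×s → (0.27598,-7.41987) → (0.28,-7.42)
v3: (1,3.5) → rotate → (3.34933,1.42548) → ×s → (4.97376,2.11683) → (4.97,2.12)
v4: (-2,3) → rotate → (1.07280,3.44225) → ×s → (1.59310,5.11175) → (1.59,5.11)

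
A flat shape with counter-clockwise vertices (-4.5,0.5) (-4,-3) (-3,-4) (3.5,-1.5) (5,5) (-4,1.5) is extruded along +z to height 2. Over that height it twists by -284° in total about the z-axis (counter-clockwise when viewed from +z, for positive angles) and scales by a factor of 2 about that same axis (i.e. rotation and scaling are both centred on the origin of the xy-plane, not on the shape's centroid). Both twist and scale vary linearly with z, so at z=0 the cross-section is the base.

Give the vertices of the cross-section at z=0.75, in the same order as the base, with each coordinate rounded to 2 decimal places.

Cross-section at z=0.75: (2.42,5.74) (-2.39,6.45) (-4.10,5.52) (-3.34,-4.03) (4.64,-8.54) (3.54,4.69)

t = z/height = 0.75/2 = 0.375
s = 1 + (scale-1)·z/height = 1 + (2-1)·0.75/2 = 1.375000
θ = twist·z/height = -284°·0.75/2 = -106.5000° = -1.858776 rad
cos θ = -0.284015, sin θ = -0.958820 (intermediates below are computed at full precision and shown rounded to 5 d.p.)
v1: (-4.5,0.5) → rotate → (1.75748,4.17268) → ×s → (2.41653,5.73744) → (2.42,5.74)
v2: (-4,-3) → rotate → (-1.74040,4.68732) → ×s → (-2.39305,6.44507) → (-2.39,6.45)
v3: (-3,-4) → rotate → (-2.98323,4.01252) → ×s → (-4.10195,5.51722) → (-4.10,5.52)
v4: (3.5,-1.5) → rotate → (-2.43228,-2.92985) → ×s → (-3.34439,-4.02854) → (-3.34,-4.03)
v5: (5,5) → rotate → (3.37402,-6.21418) → ×s → (4.63928,-8.54449) → (4.64,-8.54)
v6: (-4,1.5) → rotate → (2.57429,3.40926) → ×s → (3.53965,4.68773) → (3.54,4.69)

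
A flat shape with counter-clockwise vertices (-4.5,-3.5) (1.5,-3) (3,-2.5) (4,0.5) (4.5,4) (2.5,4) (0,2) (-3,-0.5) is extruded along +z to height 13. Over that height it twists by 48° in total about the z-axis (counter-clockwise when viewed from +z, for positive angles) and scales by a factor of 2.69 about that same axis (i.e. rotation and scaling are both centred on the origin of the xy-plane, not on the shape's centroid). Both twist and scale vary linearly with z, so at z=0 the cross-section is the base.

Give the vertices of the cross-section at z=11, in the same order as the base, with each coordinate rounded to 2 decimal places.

Cross-section at z=11: (-2.76,-13.57) (7.51,-3.16) (9.49,0.13) (6.59,7.25) (1.97,14.50) (-1.72,11.33) (-3.16,3.69) (-4.74,-5.67)

t = z/height = 11/13 = 0.846154
s = 1 + (scale-1)·z/height = 1 + (2.69-1)·11/13 = 2.430000
θ = twist·z/height = 48°·11/13 = 40.6154° = 0.708872 rad
cos θ = 0.759097, sin θ = 0.650978 (intermediates below are computed at full precision and shown rounded to 5 d.p.)
v1: (-4.5,-3.5) → rotate → (-1.13751,-5.58624) → ×s → (-2.76415,-13.57456) → (-2.76,-13.57)
v2: (1.5,-3) → rotate → (3.09158,-1.30082) → ×s → (7.51254,-3.16100) → (7.51,-3.16)
v3: (3,-2.5) → rotate → (3.90473,0.05519) → ×s → (9.48851,0.13412) → (9.49,0.13)
v4: (4,0.5) → rotate → (2.71090,2.98346) → ×s → (6.58748,7.24981) → (6.59,7.25)
v5: (4.5,4) → rotate → (0.81202,5.96579) → ×s → (1.97321,14.49686) → (1.97,14.50)
v6: (2.5,4) → rotate → (-0.70617,4.66383) → ×s → (-1.71600,11.33311) → (-1.72,11.33)
v7: (0,2) → rotate → (-1.30196,1.51819) → ×s → (-3.16375,3.68921) → (-3.16,3.69)
v8: (-3,-0.5) → rotate → (-1.95180,-2.33248) → ×s → (-4.74288,-5.66793) → (-4.74,-5.67)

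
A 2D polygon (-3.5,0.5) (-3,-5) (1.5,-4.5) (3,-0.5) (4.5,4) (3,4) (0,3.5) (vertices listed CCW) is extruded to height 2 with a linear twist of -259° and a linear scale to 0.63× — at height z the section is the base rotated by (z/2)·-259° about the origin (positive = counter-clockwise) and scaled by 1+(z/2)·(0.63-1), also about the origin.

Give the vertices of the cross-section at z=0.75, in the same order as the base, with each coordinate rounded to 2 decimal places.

t = z/height = 0.75/2 = 0.375
s = 1 + (scale-1)·z/height = 1 + (0.63-1)·0.75/2 = 0.861250
θ = twist·z/height = -259°·0.75/2 = -97.1250° = -1.695151 rad
cos θ = -0.124034, sin θ = -0.992278 (intermediates below are computed at full precision and shown rounded to 5 d.p.)
v1: (-3.5,0.5) → rotate → (0.93026,3.41096) → ×s → (0.80119,2.93769) → (0.80,2.94)
v2: (-3,-5) → rotate → (-4.58929,3.59701) → ×s → (-3.95252,3.09792) → (-3.95,3.10)
v3: (1.5,-4.5) → rotate → (-4.65130,-0.93026) → ×s → (-4.00593,-0.80119) → (-4.01,-0.80)
v4: (3,-0.5) → rotate → (-0.86824,-2.91482) → ×s → (-0.74777,-2.51039) → (-0.75,-2.51)
v5: (4.5,4) → rotate → (3.41096,-4.96139) → ×s → (2.93769,-4.27300) → (2.94,-4.27)
v6: (3,4) → rotate → (3.59701,-3.47297) → ×s → (3.09792,-2.99110) → (3.10,-2.99)
v7: (0,3.5) → rotate → (3.47297,-0.43412) → ×s → (2.99110,-0.37389) → (2.99,-0.37)

Cross-section at z=0.75: (0.80,2.94) (-3.95,3.10) (-4.01,-0.80) (-0.75,-2.51) (2.94,-4.27) (3.10,-2.99) (2.99,-0.37)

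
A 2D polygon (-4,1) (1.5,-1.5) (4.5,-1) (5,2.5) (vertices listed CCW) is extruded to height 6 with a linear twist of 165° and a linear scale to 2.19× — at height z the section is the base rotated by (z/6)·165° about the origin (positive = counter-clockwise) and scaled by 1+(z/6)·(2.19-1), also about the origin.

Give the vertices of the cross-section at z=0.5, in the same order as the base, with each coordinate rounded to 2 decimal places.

t = z/height = 0.5/6 = 0.0833333
s = 1 + (scale-1)·z/height = 1 + (2.19-1)·0.5/6 = 1.099167
θ = twist·z/height = 165°·0.5/6 = 13.7500° = 0.239983 rad
cos θ = 0.971342, sin θ = 0.237686 (intermediates below are computed at full precision and shown rounded to 5 d.p.)
v1: (-4,1) → rotate → (-4.12305,0.02060) → ×s → (-4.53192,0.02264) → (-4.53,0.02)
v2: (1.5,-1.5) → rotate → (1.81354,-1.10048) → ×s → (1.99338,-1.20962) → (1.99,-1.21)
v3: (4.5,-1) → rotate → (4.60873,0.09824) → ×s → (5.06576,0.10799) → (5.07,0.11)
v4: (5,2.5) → rotate → (4.26250,3.61678) → ×s → (4.68519,3.97545) → (4.69,3.98)

Cross-section at z=0.5: (-4.53,0.02) (1.99,-1.21) (5.07,0.11) (4.69,3.98)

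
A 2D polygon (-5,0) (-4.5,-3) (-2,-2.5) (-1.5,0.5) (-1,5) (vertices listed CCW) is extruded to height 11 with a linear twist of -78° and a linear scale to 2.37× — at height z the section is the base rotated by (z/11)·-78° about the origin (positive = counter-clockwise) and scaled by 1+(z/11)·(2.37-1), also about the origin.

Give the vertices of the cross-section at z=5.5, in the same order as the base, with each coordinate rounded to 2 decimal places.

Cross-section at z=5.5: (-6.55,5.30) (-9.07,0.84) (-5.27,-1.15) (-1.43,2.25) (3.99,7.61)

t = z/height = 5.5/11 = 0.5
s = 1 + (scale-1)·z/height = 1 + (2.37-1)·5.5/11 = 1.685000
θ = twist·z/height = -78°·5.5/11 = -39.0000° = -0.680678 rad
cos θ = 0.777146, sin θ = -0.629320 (intermediates below are computed at full precision and shown rounded to 5 d.p.)
v1: (-5,0) → rotate → (-3.88573,3.14660) → ×s → (-6.54745,5.30202) → (-6.55,5.30)
v2: (-4.5,-3) → rotate → (-5.38512,0.50050) → ×s → (-9.07392,0.84335) → (-9.07,0.84)
v3: (-2,-2.5) → rotate → (-3.12759,-0.68422) → ×s → (-5.26999,-1.15292) → (-5.27,-1.15)
v4: (-1.5,0.5) → rotate → (-0.85106,1.33255) → ×s → (-1.43403,2.24535) → (-1.43,2.25)
v5: (-1,5) → rotate → (2.36946,4.51505) → ×s → (3.99253,7.60786) → (3.99,7.61)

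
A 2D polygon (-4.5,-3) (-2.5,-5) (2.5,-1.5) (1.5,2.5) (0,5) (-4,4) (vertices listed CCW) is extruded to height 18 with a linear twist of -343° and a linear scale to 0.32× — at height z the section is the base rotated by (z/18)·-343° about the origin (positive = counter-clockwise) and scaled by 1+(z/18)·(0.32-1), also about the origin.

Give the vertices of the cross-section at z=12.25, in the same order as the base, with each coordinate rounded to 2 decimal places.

t = z/height = 12.25/18 = 0.680556
s = 1 + (scale-1)·z/height = 1 + (0.32-1)·12.25/18 = 0.537222
θ = twist·z/height = -343°·12.25/18 = -233.4306° = -4.074132 rad
cos θ = -0.595797, sin θ = 0.803135 (intermediates below are computed at full precision and shown rounded to 5 d.p.)
v1: (-4.5,-3) → rotate → (5.09049,-1.82672) → ×s → (2.73472,-0.98135) → (2.73,-0.98)
v2: (-2.5,-5) → rotate → (5.50517,0.97114) → ×s → (2.95750,0.52172) → (2.96,0.52)
v3: (2.5,-1.5) → rotate → (-0.28479,2.90153) → ×s → (-0.15299,1.55877) → (-0.15,1.56)
v4: (1.5,2.5) → rotate → (-2.90153,-0.28479) → ×s → (-1.55877,-0.15299) → (-1.56,-0.15)
v5: (0,5) → rotate → (-4.01568,-2.97898) → ×s → (-2.15731,-1.60038) → (-2.16,-1.60)
v6: (-4,4) → rotate → (-0.82935,-5.59573) → ×s → (-0.44555,-3.00615) → (-0.45,-3.01)

Cross-section at z=12.25: (2.73,-0.98) (2.96,0.52) (-0.15,1.56) (-1.56,-0.15) (-2.16,-1.60) (-0.45,-3.01)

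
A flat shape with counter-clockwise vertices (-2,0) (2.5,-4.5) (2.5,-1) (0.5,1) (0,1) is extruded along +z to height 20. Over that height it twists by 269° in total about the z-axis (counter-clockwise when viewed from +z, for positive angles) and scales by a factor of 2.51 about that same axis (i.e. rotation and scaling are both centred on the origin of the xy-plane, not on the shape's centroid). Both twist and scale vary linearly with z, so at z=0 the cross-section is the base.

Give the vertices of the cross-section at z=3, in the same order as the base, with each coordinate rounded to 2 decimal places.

Cross-section at z=3: (-1.87,-1.59) (5.91,-2.22) (3.13,1.05) (-0.33,1.33) (-0.79,0.93)

t = z/height = 3/20 = 0.15
s = 1 + (scale-1)·z/height = 1 + (2.51-1)·3/20 = 1.226500
θ = twist·z/height = 269°·3/20 = 40.3500° = 0.704240 rad
cos θ = 0.762104, sin θ = 0.647455 (intermediates below are computed at full precision and shown rounded to 5 d.p.)
v1: (-2,0) → rotate → (-1.52421,-1.29491) → ×s → (-1.86944,-1.58821) → (-1.87,-1.59)
v2: (2.5,-4.5) → rotate → (4.81881,-1.81083) → ×s → (5.91027,-2.22098) → (5.91,-2.22)
v3: (2.5,-1) → rotate → (2.55271,0.85653) → ×s → (3.13090,1.05054) → (3.13,1.05)
v4: (0.5,1) → rotate → (-0.26640,1.08583) → ×s → (-0.32674,1.33177) → (-0.33,1.33)
v5: (0,1) → rotate → (-0.64746,0.76210) → ×s → (-0.79410,0.93472) → (-0.79,0.93)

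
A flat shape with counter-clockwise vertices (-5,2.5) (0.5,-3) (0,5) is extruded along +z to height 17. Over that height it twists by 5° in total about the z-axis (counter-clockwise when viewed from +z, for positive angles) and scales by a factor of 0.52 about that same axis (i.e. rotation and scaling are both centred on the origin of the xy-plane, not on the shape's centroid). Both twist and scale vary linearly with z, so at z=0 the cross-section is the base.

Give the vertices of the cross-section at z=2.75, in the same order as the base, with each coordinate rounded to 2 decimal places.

t = z/height = 2.75/17 = 0.161765
s = 1 + (scale-1)·z/height = 1 + (0.52-1)·2.75/17 = 0.922353
θ = twist·z/height = 5°·2.75/17 = 0.8088° = 0.014117 rad
cos θ = 0.999900, sin θ = 0.014116 (intermediates below are computed at full precision and shown rounded to 5 d.p.)
v1: (-5,2.5) → rotate → (-5.03479,2.42917) → ×s → (-4.64386,2.24055) → (-4.64,2.24)
v2: (0.5,-3) → rotate → (0.54230,-2.99264) → ×s → (0.50019,-2.76027) → (0.50,-2.76)
v3: (0,5) → rotate → (-0.07058,4.99950) → ×s → (-0.06510,4.61131) → (-0.07,4.61)

Cross-section at z=2.75: (-4.64,2.24) (0.50,-2.76) (-0.07,4.61)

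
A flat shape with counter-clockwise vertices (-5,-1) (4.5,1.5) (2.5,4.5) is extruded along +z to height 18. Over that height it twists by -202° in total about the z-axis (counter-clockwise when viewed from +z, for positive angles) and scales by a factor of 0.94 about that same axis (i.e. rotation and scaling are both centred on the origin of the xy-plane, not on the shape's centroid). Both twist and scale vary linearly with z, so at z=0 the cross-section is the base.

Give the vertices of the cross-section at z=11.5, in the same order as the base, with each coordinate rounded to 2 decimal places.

Cross-section at z=11.5: (2.28,4.34) (-1.61,-4.27) (1.85,-4.59)

t = z/height = 11.5/18 = 0.638889
s = 1 + (scale-1)·z/height = 1 + (0.94-1)·11.5/18 = 0.961667
θ = twist·z/height = -202°·11.5/18 = -129.0556° = -2.252444 rad
cos θ = -0.630074, sin θ = -0.776535 (intermediates below are computed at full precision and shown rounded to 5 d.p.)
v1: (-5,-1) → rotate → (2.37383,4.51275) → ×s → (2.28284,4.33976) → (2.28,4.34)
v2: (4.5,1.5) → rotate → (-1.67053,-4.43952) → ×s → (-1.60649,-4.26934) → (-1.61,-4.27)
v3: (2.5,4.5) → rotate → (1.91923,-4.77667) → ×s → (1.84565,-4.59356) → (1.85,-4.59)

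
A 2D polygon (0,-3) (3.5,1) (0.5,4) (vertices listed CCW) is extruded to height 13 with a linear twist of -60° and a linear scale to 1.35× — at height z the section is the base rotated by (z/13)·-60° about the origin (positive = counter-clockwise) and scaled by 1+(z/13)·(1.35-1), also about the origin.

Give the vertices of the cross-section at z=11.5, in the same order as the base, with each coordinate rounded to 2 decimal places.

t = z/height = 11.5/13 = 0.884615
s = 1 + (scale-1)·z/height = 1 + (1.35-1)·11.5/13 = 1.309615
θ = twist·z/height = -60°·11.5/13 = -53.0769° = -0.926367 rad
cos θ = 0.600742, sin θ = -0.799443 (intermediates below are computed at full precision and shown rounded to 5 d.p.)
v1: (0,-3) → rotate → (-2.39833,-1.80223) → ×s → (-3.14089,-2.36022) → (-3.14,-2.36)
v2: (3.5,1) → rotate → (2.90204,-2.19731) → ×s → (3.80056,-2.87763) → (3.80,-2.88)
v3: (0.5,4) → rotate → (3.49814,2.00325) → ×s → (4.58122,2.62348) → (4.58,2.62)

Cross-section at z=11.5: (-3.14,-2.36) (3.80,-2.88) (4.58,2.62)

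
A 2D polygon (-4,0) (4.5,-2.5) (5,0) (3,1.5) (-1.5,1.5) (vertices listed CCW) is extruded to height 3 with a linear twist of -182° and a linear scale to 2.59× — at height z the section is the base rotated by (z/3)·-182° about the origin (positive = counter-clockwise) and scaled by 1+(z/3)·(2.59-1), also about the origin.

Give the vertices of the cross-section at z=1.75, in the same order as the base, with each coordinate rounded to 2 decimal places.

t = z/height = 1.75/3 = 0.583333
s = 1 + (scale-1)·z/height = 1 + (2.59-1)·1.75/3 = 1.927500
θ = twist·z/height = -182°·1.75/3 = -106.1667° = -1.852958 rad
cos θ = -0.278432, sin θ = -0.960456 (intermediates below are computed at full precision and shown rounded to 5 d.p.)
v1: (-4,0) → rotate → (1.11373,3.84182) → ×s → (2.14671,7.40511) → (2.15,7.41)
v2: (4.5,-2.5) → rotate → (-3.65409,-3.62597) → ×s → (-7.04325,-6.98906) → (-7.04,-6.99)
v3: (5,0) → rotate → (-1.39216,-4.80228) → ×s → (-2.68339,-9.25639) → (-2.68,-9.26)
v4: (3,1.5) → rotate → (0.60539,-3.29902) → ×s → (1.16688,-6.35885) → (1.17,-6.36)
v5: (-1.5,1.5) → rotate → (1.85833,1.02304) → ×s → (3.58194,1.97190) → (3.58,1.97)

Cross-section at z=1.75: (2.15,7.41) (-7.04,-6.99) (-2.68,-9.26) (1.17,-6.36) (3.58,1.97)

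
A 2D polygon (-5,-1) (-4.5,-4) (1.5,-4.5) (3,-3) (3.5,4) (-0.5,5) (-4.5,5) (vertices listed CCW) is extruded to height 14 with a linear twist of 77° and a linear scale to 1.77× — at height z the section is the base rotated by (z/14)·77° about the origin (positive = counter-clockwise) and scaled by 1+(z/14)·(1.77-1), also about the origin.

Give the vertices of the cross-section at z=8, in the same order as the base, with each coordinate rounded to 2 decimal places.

Cross-section at z=8: (-4.18,-6.04) (-0.66,-8.64) (6.06,-3.16) (6.11,-0.11) (-0.38,7.64) (-5.52,4.68) (-9.66,0.68)

t = z/height = 8/14 = 0.571429
s = 1 + (scale-1)·z/height = 1 + (1.77-1)·8/14 = 1.440000
θ = twist·z/height = 77°·8/14 = 44.0000° = 0.767945 rad
cos θ = 0.719340, sin θ = 0.694658 (intermediates below are computed at full precision and shown rounded to 5 d.p.)
v1: (-5,-1) → rotate → (-2.90204,-4.19263) → ×s → (-4.17894,-6.03739) → (-4.18,-6.04)
v2: (-4.5,-4) → rotate → (-0.45840,-6.00332) → ×s → (-0.66009,-8.64478) → (-0.66,-8.64)
v3: (1.5,-4.5) → rotate → (4.20497,-2.19504) → ×s → (6.05516,-3.16086) → (6.06,-3.16)
v4: (3,-3) → rotate → (4.24199,-0.07404) → ×s → (6.10847,-0.10662) → (6.11,-0.11)
v5: (3.5,4) → rotate → (-0.26094,5.30866) → ×s → (-0.37576,7.64448) → (-0.38,7.64)
v6: (-0.5,5) → rotate → (-3.83296,3.24937) → ×s → (-5.51946,4.67909) → (-5.52,4.68)
v7: (-4.5,5) → rotate → (-6.71032,0.47074) → ×s → (-9.66286,0.67786) → (-9.66,0.68)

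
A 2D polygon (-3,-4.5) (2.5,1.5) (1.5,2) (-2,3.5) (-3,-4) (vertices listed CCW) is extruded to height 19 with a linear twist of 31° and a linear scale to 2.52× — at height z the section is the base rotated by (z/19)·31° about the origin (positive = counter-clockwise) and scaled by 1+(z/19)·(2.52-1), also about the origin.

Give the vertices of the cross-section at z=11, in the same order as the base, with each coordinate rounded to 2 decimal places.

Cross-section at z=11: (-2.76,-9.79) (3.60,4.13) (1.52,4.45) (-5.60,5.10) (-3.05,-8.89)

t = z/height = 11/19 = 0.578947
s = 1 + (scale-1)·z/height = 1 + (2.52-1)·11/19 = 1.880000
θ = twist·z/height = 31°·11/19 = 17.9474° = 0.313241 rad
cos θ = 0.951340, sin θ = 0.308143 (intermediates below are computed at full precision and shown rounded to 5 d.p.)
v1: (-3,-4.5) → rotate → (-1.46738,-5.20546) → ×s → (-2.75867,-9.78626) → (-2.76,-9.79)
v2: (2.5,1.5) → rotate → (1.91614,2.19737) → ×s → (3.60233,4.13105) → (3.60,4.13)
v3: (1.5,2) → rotate → (0.81072,2.36489) → ×s → (1.52416,4.44600) → (1.52,4.45)
v4: (-2,3.5) → rotate → (-2.98118,2.71340) → ×s → (-5.60462,5.10120) → (-5.60,5.10)
v5: (-3,-4) → rotate → (-1.62145,-4.72979) → ×s → (-3.04832,-8.89200) → (-3.05,-8.89)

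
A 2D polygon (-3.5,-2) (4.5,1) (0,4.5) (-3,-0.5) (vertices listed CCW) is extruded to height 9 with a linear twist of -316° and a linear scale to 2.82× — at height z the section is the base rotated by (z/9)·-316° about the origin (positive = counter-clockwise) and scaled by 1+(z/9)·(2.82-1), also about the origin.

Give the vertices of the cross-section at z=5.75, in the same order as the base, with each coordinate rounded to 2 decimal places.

t = z/height = 5.75/9 = 0.638889
s = 1 + (scale-1)·z/height = 1 + (2.82-1)·5.75/9 = 2.162778
θ = twist·z/height = -316°·5.75/9 = -201.8889° = -3.523626 rad
cos θ = -0.927909, sin θ = 0.372808 (intermediates below are computed at full precision and shown rounded to 5 d.p.)
v1: (-3.5,-2) → rotate → (3.99330,0.55099) → ×s → (8.63661,1.19167) → (8.64,1.19)
v2: (4.5,1) → rotate → (-4.54840,0.74973) → ×s → (-9.83717,1.62149) → (-9.84,1.62)
v3: (0,4.5) → rotate → (-1.67764,-4.17559) → ×s → (-3.62835,-9.03087) → (-3.63,-9.03)
v4: (-3,-0.5) → rotate → (2.97013,-0.65447) → ×s → (6.42373,-1.41547) → (6.42,-1.42)

Cross-section at z=5.75: (8.64,1.19) (-9.84,1.62) (-3.63,-9.03) (6.42,-1.42)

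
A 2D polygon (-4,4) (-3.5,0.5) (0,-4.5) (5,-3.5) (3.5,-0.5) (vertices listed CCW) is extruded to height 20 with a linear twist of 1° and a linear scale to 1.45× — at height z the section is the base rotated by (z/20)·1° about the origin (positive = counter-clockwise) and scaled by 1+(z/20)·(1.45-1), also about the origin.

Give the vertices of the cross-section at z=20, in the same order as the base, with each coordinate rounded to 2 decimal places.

t = z/height = 20/20 = 1
s = 1 + (scale-1)·z/height = 1 + (1.45-1)·20/20 = 1.450000
θ = twist·z/height = 1°·20/20 = 1.0000° = 0.017453 rad
cos θ = 0.999848, sin θ = 0.017452 (intermediates below are computed at full precision and shown rounded to 5 d.p.)
v1: (-4,4) → rotate → (-4.06920,3.92958) → ×s → (-5.90034,5.69789) → (-5.90,5.70)
v2: (-3.5,0.5) → rotate → (-3.50819,0.43884) → ×s → (-5.08688,0.63632) → (-5.09,0.64)
v3: (0,-4.5) → rotate → (0.07854,-4.49931) → ×s → (0.11388,-6.52401) → (0.11,-6.52)
v4: (5,-3.5) → rotate → (5.06032,-3.41220) → ×s → (7.33747,-4.94770) → (7.34,-4.95)
v5: (3.5,-0.5) → rotate → (3.50819,-0.43884) → ×s → (5.08688,-0.63632) → (5.09,-0.64)

Cross-section at z=20: (-5.90,5.70) (-5.09,0.64) (0.11,-6.52) (7.34,-4.95) (5.09,-0.64)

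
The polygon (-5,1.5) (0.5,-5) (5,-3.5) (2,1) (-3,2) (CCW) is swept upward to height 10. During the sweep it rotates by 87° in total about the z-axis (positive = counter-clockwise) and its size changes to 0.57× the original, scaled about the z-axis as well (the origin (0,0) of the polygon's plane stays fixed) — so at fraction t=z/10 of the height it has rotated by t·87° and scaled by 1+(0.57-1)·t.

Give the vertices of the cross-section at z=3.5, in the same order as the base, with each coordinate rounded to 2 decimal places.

Cross-section at z=3.5: (-4.31,-1.05) (2.52,-3.45) (5.17,-0.41) (1.03,1.59) (-3.06,0.17)

t = z/height = 3.5/10 = 0.35
s = 1 + (scale-1)·z/height = 1 + (0.57-1)·3.5/10 = 0.849500
θ = twist·z/height = 87°·3.5/10 = 30.4500° = 0.531453 rad
cos θ = 0.862072, sin θ = 0.506786 (intermediates below are computed at full precision and shown rounded to 5 d.p.)
v1: (-5,1.5) → rotate → (-5.07054,-1.24082) → ×s → (-4.30742,-1.05408) → (-4.31,-1.05)
v2: (0.5,-5) → rotate → (2.96497,-4.05697) → ×s → (2.51874,-3.44639) → (2.52,-3.45)
v3: (5,-3.5) → rotate → (6.08411,-0.48332) → ×s → (5.16845,-0.41058) → (5.17,-0.41)
v4: (2,1) → rotate → (1.21736,1.87564) → ×s → (1.03414,1.59336) → (1.03,1.59)
v5: (-3,2) → rotate → (-3.59979,0.20378) → ×s → (-3.05802,0.17312) → (-3.06,0.17)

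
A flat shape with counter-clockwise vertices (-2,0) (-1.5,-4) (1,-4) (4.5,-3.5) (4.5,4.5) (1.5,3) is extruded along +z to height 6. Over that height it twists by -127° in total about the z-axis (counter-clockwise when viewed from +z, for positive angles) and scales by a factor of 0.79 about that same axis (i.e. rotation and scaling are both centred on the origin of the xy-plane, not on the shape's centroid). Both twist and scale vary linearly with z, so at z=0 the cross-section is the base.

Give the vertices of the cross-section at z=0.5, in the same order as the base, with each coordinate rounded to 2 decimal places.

t = z/height = 0.5/6 = 0.0833333
s = 1 + (scale-1)·z/height = 1 + (0.79-1)·0.5/6 = 0.982500
θ = twist·z/height = -127°·0.5/6 = -10.5833° = -0.184714 rad
cos θ = 0.982989, sin θ = -0.183665 (intermediates below are computed at full precision and shown rounded to 5 d.p.)
v1: (-2,0) → rotate → (-1.96598,0.36733) → ×s → (-1.93157,0.36090) → (-1.93,0.36)
v2: (-1.5,-4) → rotate → (-2.20914,-3.65646) → ×s → (-2.17048,-3.59247) → (-2.17,-3.59)
v3: (1,-4) → rotate → (0.24833,-4.11562) → ×s → (0.24398,-4.04360) → (0.24,-4.04)
v4: (4.5,-3.5) → rotate → (3.78062,-4.26696) → ×s → (3.71446,-4.19228) → (3.71,-4.19)
v5: (4.5,4.5) → rotate → (5.24994,3.59696) → ×s → (5.15807,3.53401) → (5.16,3.53)
v6: (1.5,3) → rotate → (2.02548,2.67347) → ×s → (1.99003,2.62668) → (1.99,2.63)

Cross-section at z=0.5: (-1.93,0.36) (-2.17,-3.59) (0.24,-4.04) (3.71,-4.19) (5.16,3.53) (1.99,2.63)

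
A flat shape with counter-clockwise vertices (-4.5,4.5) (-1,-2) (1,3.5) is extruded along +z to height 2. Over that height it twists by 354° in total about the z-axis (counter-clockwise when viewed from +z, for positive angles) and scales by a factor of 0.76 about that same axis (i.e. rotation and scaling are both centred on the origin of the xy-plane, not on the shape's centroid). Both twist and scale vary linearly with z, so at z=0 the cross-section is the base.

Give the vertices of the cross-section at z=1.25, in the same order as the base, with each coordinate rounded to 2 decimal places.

Cross-section at z=1.25: (5.40,-0.35) (-0.48,1.84) (1.32,-2.80)

t = z/height = 1.25/2 = 0.625
s = 1 + (scale-1)·z/height = 1 + (0.76-1)·1.25/2 = 0.850000
θ = twist·z/height = 354°·1.25/2 = 221.2500° = 3.861541 rad
cos θ = -0.751840, sin θ = -0.659346 (intermediates below are computed at full precision and shown rounded to 5 d.p.)
v1: (-4.5,4.5) → rotate → (6.35034,-0.41622) → ×s → (5.39779,-0.35379) → (5.40,-0.35)
v2: (-1,-2) → rotate → (-0.56685,2.16303) → ×s → (-0.48182,1.83857) → (-0.48,1.84)
v3: (1,3.5) → rotate → (1.55587,-3.29079) → ×s → (1.32249,-2.79717) → (1.32,-2.80)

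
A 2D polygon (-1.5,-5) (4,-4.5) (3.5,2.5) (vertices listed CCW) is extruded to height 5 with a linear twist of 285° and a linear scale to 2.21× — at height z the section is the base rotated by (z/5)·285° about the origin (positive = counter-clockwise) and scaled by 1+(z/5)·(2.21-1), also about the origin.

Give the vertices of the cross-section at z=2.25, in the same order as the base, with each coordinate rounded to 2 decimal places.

Cross-section at z=2.25: (7.50,2.96) (1.63,9.15) (-6.38,1.85)

t = z/height = 2.25/5 = 0.45
s = 1 + (scale-1)·z/height = 1 + (2.21-1)·2.25/5 = 1.544500
θ = twist·z/height = 285°·2.25/5 = 128.2500° = 2.238385 rad
cos θ = -0.619094, sin θ = 0.785317 (intermediates below are computed at full precision and shown rounded to 5 d.p.)
v1: (-1.5,-5) → rotate → (4.85523,1.91749) → ×s → (7.49890,2.96157) → (7.50,2.96)
v2: (4,-4.5) → rotate → (1.05755,5.92719) → ×s → (1.63339,9.15455) → (1.63,9.15)
v3: (3.5,2.5) → rotate → (-4.13012,1.20087) → ×s → (-6.37897,1.85475) → (-6.38,1.85)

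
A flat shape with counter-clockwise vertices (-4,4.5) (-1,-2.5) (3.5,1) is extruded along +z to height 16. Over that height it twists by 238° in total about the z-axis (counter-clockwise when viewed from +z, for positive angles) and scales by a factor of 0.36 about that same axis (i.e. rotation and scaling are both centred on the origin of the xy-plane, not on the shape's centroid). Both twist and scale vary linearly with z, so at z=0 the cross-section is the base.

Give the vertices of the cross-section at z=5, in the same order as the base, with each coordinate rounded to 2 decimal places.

Cross-section at z=5: (-4.33,-2.11) (1.71,-1.31) (-0.02,2.91)

t = z/height = 5/16 = 0.3125
s = 1 + (scale-1)·z/height = 1 + (0.36-1)·5/16 = 0.800000
θ = twist·z/height = 238°·5/16 = 74.3750° = 1.298089 rad
cos θ = 0.269340, sin θ = 0.963045 (intermediates below are computed at full precision and shown rounded to 5 d.p.)
v1: (-4,4.5) → rotate → (-5.41106,-2.64015) → ×s → (-4.32885,-2.11212) → (-4.33,-2.11)
v2: (-1,-2.5) → rotate → (2.13827,-1.63640) → ×s → (1.71062,-1.30912) → (1.71,-1.31)
v3: (3.5,1) → rotate → (-0.02035,3.64000) → ×s → (-0.01628,2.91200) → (-0.02,2.91)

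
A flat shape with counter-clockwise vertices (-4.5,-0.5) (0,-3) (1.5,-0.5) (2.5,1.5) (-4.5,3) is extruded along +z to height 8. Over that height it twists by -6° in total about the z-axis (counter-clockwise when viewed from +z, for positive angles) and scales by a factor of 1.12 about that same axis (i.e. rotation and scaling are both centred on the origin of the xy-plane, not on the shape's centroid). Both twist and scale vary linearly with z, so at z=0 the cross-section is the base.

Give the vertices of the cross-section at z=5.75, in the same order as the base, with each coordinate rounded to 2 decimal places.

t = z/height = 5.75/8 = 0.71875
s = 1 + (scale-1)·z/height = 1 + (1.12-1)·5.75/8 = 1.086250
θ = twist·z/height = -6°·5.75/8 = -4.3125° = -0.075267 rad
cos θ = 0.997169, sin θ = -0.075196 (intermediates below are computed at full precision and shown rounded to 5 d.p.)
v1: (-4.5,-0.5) → rotate → (-4.52486,-0.16020) → ×s → (-4.91513,-0.17402) → (-4.92,-0.17)
v2: (0,-3) → rotate → (-0.22559,-2.99151) → ×s → (-0.24505,-3.24952) → (-0.25,-3.25)
v3: (1.5,-0.5) → rotate → (1.45815,-0.61138) → ×s → (1.58392,-0.66411) → (1.58,-0.66)
v4: (2.5,1.5) → rotate → (2.60572,1.30776) → ×s → (2.83046,1.42056) → (2.83,1.42)
v5: (-4.5,3) → rotate → (-4.26167,3.32989) → ×s → (-4.62924,3.61709) → (-4.63,3.62)

Cross-section at z=5.75: (-4.92,-0.17) (-0.25,-3.25) (1.58,-0.66) (2.83,1.42) (-4.63,3.62)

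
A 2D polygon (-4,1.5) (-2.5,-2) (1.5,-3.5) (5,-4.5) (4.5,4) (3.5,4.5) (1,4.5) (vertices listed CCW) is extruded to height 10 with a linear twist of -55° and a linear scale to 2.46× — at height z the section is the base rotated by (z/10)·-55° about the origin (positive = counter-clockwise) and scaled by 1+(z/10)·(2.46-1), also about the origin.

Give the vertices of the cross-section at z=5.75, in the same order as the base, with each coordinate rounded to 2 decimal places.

Cross-section at z=5.75: (-4.82,6.21) (-5.84,-0.72) (-1.03,-6.93) (3.49,-11.87) (10.91,1.92) (9.82,3.67) (5.91,6.08)

t = z/height = 5.75/10 = 0.575
s = 1 + (scale-1)·z/height = 1 + (2.46-1)·5.75/10 = 1.839500
θ = twist·z/height = -55°·5.75/10 = -31.6250° = -0.551960 rad
cos θ = 0.851498, sin θ = -0.524357 (intermediates below are computed at full precision and shown rounded to 5 d.p.)
v1: (-4,1.5) → rotate → (-2.61946,3.37468) → ×s → (-4.81849,6.20772) → (-4.82,6.21)
v2: (-2.5,-2) → rotate → (-3.17746,-0.39210) → ×s → (-5.84494,-0.72127) → (-5.84,-0.72)
v3: (1.5,-3.5) → rotate → (-0.55800,-3.76678) → ×s → (-1.02645,-6.92899) → (-1.03,-6.93)
v4: (5,-4.5) → rotate → (1.89788,-6.45353) → ×s → (3.49115,-11.87127) → (3.49,-11.87)
v5: (4.5,4) → rotate → (5.92917,1.04638) → ×s → (10.90671,1.92482) → (10.91,1.92)
v6: (3.5,4.5) → rotate → (5.33985,1.99649) → ×s → (9.82266,3.67254) → (9.82,3.67)
v7: (1,4.5) → rotate → (3.21111,3.30738) → ×s → (5.90683,6.08393) → (5.91,6.08)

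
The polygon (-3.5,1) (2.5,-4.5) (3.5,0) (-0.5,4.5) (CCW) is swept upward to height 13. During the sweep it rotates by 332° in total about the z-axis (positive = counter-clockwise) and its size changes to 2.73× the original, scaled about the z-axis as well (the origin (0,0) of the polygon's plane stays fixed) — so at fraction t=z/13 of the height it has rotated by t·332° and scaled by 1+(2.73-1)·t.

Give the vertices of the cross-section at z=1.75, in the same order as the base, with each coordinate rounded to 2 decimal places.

t = z/height = 1.75/13 = 0.134615
s = 1 + (scale-1)·z/height = 1 + (2.73-1)·1.75/13 = 1.232885
θ = twist·z/height = 332°·1.75/13 = 44.6923° = 0.780028 rad
cos θ = 0.710894, sin θ = 0.703299 (intermediates below are computed at full precision and shown rounded to 5 d.p.)
v1: (-3.5,1) → rotate → (-3.19143,-1.75065) → ×s → (-3.93466,-2.15835) → (-3.93,-2.16)
v2: (2.5,-4.5) → rotate → (4.94208,-1.44077) → ×s → (6.09302,-1.77631) → (6.09,-1.78)
v3: (3.5,0) → rotate → (2.48813,2.46155) → ×s → (3.06758,3.03480) → (3.07,3.03)
v4: (-0.5,4.5) → rotate → (-3.52029,2.84737) → ×s → (-4.34012,3.51048) → (-4.34,3.51)

Cross-section at z=1.75: (-3.93,-2.16) (6.09,-1.78) (3.07,3.03) (-4.34,3.51)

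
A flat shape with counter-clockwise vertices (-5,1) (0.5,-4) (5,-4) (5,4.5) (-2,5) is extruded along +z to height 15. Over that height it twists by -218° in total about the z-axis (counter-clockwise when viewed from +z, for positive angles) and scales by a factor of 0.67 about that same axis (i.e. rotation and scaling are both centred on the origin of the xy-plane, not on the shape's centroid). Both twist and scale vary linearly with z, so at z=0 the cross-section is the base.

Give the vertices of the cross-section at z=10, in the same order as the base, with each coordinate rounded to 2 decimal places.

Cross-section at z=10: (3.65,1.58) (-2.10,2.34) (-4.98,0.35) (-1.21,-5.11) (3.50,-2.32)

t = z/height = 10/15 = 0.666667
s = 1 + (scale-1)·z/height = 1 + (0.67-1)·10/15 = 0.780000
θ = twist·z/height = -218°·10/15 = -145.3333° = -2.536545 rad
cos θ = -0.822475, sin θ = -0.568801 (intermediates below are computed at full precision and shown rounded to 5 d.p.)
v1: (-5,1) → rotate → (4.68118,2.02153) → ×s → (3.65132,1.57679) → (3.65,1.58)
v2: (0.5,-4) → rotate → (-2.68644,3.00550) → ×s → (-2.09542,2.34429) → (-2.10,2.34)
v3: (5,-4) → rotate → (-6.38758,0.44589) → ×s → (-4.98231,0.34780) → (-4.98,0.35)
v4: (5,4.5) → rotate → (-1.55277,-6.54514) → ×s → (-1.21116,-5.10521) → (-1.21,-5.11)
v5: (-2,5) → rotate → (4.48896,-2.97477) → ×s → (3.50139,-2.32032) → (3.50,-2.32)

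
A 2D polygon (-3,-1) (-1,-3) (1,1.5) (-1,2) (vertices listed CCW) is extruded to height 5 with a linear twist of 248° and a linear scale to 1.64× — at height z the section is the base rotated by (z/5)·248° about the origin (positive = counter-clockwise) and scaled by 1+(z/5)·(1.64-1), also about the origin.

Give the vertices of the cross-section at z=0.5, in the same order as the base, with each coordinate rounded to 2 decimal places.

Cross-section at z=0.5: (-2.45,-2.30) (0.37,-3.34) (0.30,1.90) (-1.86,1.49)

t = z/height = 0.5/5 = 0.1
s = 1 + (scale-1)·z/height = 1 + (1.64-1)·0.5/5 = 1.064000
θ = twist·z/height = 248°·0.5/5 = 24.8000° = 0.432842 rad
cos θ = 0.907777, sin θ = 0.419452 (intermediates below are computed at full precision and shown rounded to 5 d.p.)
v1: (-3,-1) → rotate → (-2.30388,-2.16613) → ×s → (-2.45133,-2.30477) → (-2.45,-2.30)
v2: (-1,-3) → rotate → (0.35058,-3.14278) → ×s → (0.37302,-3.34392) → (0.37,-3.34)
v3: (1,1.5) → rotate → (0.27860,1.78112) → ×s → (0.29643,1.89511) → (0.30,1.90)
v4: (-1,2) → rotate → (-1.74668,1.39610) → ×s → (-1.85847,1.48545) → (-1.86,1.49)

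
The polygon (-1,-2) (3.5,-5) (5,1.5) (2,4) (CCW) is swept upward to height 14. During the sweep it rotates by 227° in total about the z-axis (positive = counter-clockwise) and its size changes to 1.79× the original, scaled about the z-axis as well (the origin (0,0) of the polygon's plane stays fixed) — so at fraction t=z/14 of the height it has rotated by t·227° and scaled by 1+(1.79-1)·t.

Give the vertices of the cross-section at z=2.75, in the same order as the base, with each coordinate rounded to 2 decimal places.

Cross-section at z=2.75: (0.80,-2.46) (6.93,-1.27) (2.90,5.29) (-1.60,4.91)

t = z/height = 2.75/14 = 0.196429
s = 1 + (scale-1)·z/height = 1 + (1.79-1)·2.75/14 = 1.155179
θ = twist·z/height = 227°·2.75/14 = 44.5893° = 0.778230 rad
cos θ = 0.712157, sin θ = 0.702020 (intermediates below are computed at full precision and shown rounded to 5 d.p.)
v1: (-1,-2) → rotate → (0.69188,-2.12633) → ×s → (0.79925,-2.45630) → (0.80,-2.46)
v2: (3.5,-5) → rotate → (6.00265,-1.10372) → ×s → (6.93413,-1.27499) → (6.93,-1.27)
v3: (5,1.5) → rotate → (2.50776,4.57834) → ×s → (2.89691,5.28880) → (2.90,5.29)
v4: (2,4) → rotate → (-1.38376,4.25267) → ×s → (-1.59850,4.91259) → (-1.60,4.91)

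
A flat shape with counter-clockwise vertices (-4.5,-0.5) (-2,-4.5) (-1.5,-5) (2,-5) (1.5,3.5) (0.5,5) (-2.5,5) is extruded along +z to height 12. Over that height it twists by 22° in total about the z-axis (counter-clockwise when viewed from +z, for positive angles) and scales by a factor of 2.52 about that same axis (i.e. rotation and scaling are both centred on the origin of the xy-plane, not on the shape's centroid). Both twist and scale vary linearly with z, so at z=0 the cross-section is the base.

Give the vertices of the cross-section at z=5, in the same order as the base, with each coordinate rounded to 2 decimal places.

t = z/height = 5/12 = 0.416667
s = 1 + (scale-1)·z/height = 1 + (2.52-1)·5/12 = 1.633333
θ = twist·z/height = 22°·5/12 = 9.1667° = 0.159989 rad
cos θ = 0.987229, sin θ = 0.159307 (intermediates below are computed at full precision and shown rounded to 5 d.p.)
v1: (-4.5,-0.5) → rotate → (-4.36288,-1.21050) → ×s → (-7.12603,-1.97714) → (-7.13,-1.98)
v2: (-2,-4.5) → rotate → (-1.25758,-4.76114) → ×s → (-2.05404,-7.77654) → (-2.05,-7.78)
v3: (-1.5,-5) → rotate → (-0.68431,-5.17511) → ×s → (-1.11771,-8.45267) → (-1.12,-8.45)
v4: (2,-5) → rotate → (2.77099,-4.61753) → ×s → (4.52595,-7.54197) → (4.53,-7.54)
v5: (1.5,3.5) → rotate → (0.92327,3.69426) → ×s → (1.50801,6.03396) → (1.51,6.03)
v6: (0.5,5) → rotate → (-0.30292,5.01580) → ×s → (-0.49477,8.19247) → (-0.49,8.19)
v7: (-2.5,5) → rotate → (-3.26461,4.53788) → ×s → (-5.33219,7.41187) → (-5.33,7.41)

Cross-section at z=5: (-7.13,-1.98) (-2.05,-7.78) (-1.12,-8.45) (4.53,-7.54) (1.51,6.03) (-0.49,8.19) (-5.33,7.41)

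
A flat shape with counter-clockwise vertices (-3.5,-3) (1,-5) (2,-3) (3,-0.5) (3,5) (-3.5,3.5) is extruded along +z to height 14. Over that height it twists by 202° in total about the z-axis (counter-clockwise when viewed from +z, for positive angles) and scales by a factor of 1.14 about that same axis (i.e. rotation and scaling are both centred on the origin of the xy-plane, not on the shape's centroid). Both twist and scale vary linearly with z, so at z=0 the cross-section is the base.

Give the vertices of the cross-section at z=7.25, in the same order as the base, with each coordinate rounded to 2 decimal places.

Cross-section at z=7.25: (4.06,-2.82) (4.92,2.39) (2.57,2.89) (-0.29,3.25) (-6.00,1.76) (-2.69,-4.58)

t = z/height = 7.25/14 = 0.517857
s = 1 + (scale-1)·z/height = 1 + (1.14-1)·7.25/14 = 1.072500
θ = twist·z/height = 202°·7.25/14 = 104.6071° = 1.825739 rad
cos θ = -0.252190, sin θ = 0.967678 (intermediates below are computed at full precision and shown rounded to 5 d.p.)
v1: (-3.5,-3) → rotate → (3.78570,-2.63030) → ×s → (4.06016,-2.82100) → (4.06,-2.82)
v2: (1,-5) → rotate → (4.58620,2.22863) → ×s → (4.91870,2.39020) → (4.92,2.39)
v3: (2,-3) → rotate → (2.39865,2.69193) → ×s → (2.57256,2.88709) → (2.57,2.89)
v4: (3,-0.5) → rotate → (-0.27273,3.02913) → ×s → (-0.29250,3.24874) → (-0.29,3.25)
v5: (3,5) → rotate → (-5.59496,1.64208) → ×s → (-6.00059,1.76113) → (-6.00,1.76)
v6: (-3.5,3.5) → rotate → (-2.50421,-4.26954) → ×s → (-2.68576,-4.57908) → (-2.69,-4.58)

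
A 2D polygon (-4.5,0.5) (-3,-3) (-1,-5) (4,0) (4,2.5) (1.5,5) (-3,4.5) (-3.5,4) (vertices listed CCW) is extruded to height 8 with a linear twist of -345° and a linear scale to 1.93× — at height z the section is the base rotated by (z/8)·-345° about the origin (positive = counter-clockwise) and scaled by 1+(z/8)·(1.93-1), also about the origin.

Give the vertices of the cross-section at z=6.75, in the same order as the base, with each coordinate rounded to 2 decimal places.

Cross-section at z=6.75: (-3.72,-7.17) (3.07,-6.92) (7.68,-4.88) (2.57,6.66) (-1.59,8.27) (-7.36,5.71) (-9.42,-2.10) (-8.91,-3.26)

t = z/height = 6.75/8 = 0.84375
s = 1 + (scale-1)·z/height = 1 + (1.93-1)·6.75/8 = 1.784688
θ = twist·z/height = -345°·6.75/8 = -291.0938° = -5.080544 rad
cos θ = 0.359895, sin θ = 0.932993 (intermediates below are computed at full precision and shown rounded to 5 d.p.)
v1: (-4.5,0.5) → rotate → (-2.08602,-4.01852) → ×s → (-3.72290,-7.17180) → (-3.72,-7.17)
v2: (-3,-3) → rotate → (1.71929,-3.87866) → ×s → (3.06840,-6.92220) → (3.07,-6.92)
v3: (-1,-5) → rotate → (4.30507,-2.73247) → ×s → (7.68320,-4.87660) → (7.68,-4.88)
v4: (4,0) → rotate → (1.43958,3.73197) → ×s → (2.56920,6.66040) → (2.57,6.66)
v5: (4,2.5) → rotate → (-0.89290,4.63171) → ×s → (-1.59355,8.26615) → (-1.59,8.27)
v6: (1.5,5) → rotate → (-4.12512,3.19896) → ×s → (-7.36205,5.70915) → (-7.36,5.71)
v7: (-3,4.5) → rotate → (-5.27815,-1.17945) → ×s → (-9.41985,-2.10495) → (-9.42,-2.10)
v8: (-3.5,4) → rotate → (-4.99160,-1.82589) → ×s → (-8.90845,-3.25865) → (-8.91,-3.26)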